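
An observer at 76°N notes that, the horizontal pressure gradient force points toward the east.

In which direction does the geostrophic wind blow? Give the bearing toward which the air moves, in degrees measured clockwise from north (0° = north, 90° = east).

180°

The pressure-gradient force points toward the east (bearing 090°).
Geostrophic balance: in the Northern Hemisphere the Coriolis force deflects motion to the right, so the geostrophic wind blows 90° to the right of the pressure-gradient force (low pressure on the left).
Rotating 090° by 90° clockwise gives 180° — the wind blows toward the south.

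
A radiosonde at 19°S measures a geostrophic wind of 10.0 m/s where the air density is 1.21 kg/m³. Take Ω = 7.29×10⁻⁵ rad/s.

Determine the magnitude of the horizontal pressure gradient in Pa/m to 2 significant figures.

5.7×10⁻⁴ Pa/m

Coriolis parameter at 19°S:
f = 2Ω sin φ = 2 × 7.29×10⁻⁵ × sin 19° = 4.75×10⁻⁵ s⁻¹
Geostrophic balance rearranged: |∂P/∂n| = f ρ V_g
|∂P/∂n| = 4.75×10⁻⁵ × 1.21 × 10.0 = 5.74×10⁻⁴ Pa/m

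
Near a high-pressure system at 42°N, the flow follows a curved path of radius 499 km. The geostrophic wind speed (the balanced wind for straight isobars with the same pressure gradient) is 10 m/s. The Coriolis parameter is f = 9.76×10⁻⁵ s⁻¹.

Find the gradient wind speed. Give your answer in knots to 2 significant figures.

Around a high, pressure-gradient force acts outward with centrifugal, so Coriolis balances both:
fV = (1/ρ)|∂P/∂n| + V²/R  →  V² − fR·V + fR·V_g = 0
With fR = 9.76×10⁻⁵ × 499×10³ m = 48.7 m/s:
V = [fR − √((fR)² − 4 fR V_g)]/2 = [48.7 − √(48.7² − 4×48.7×10)]/2 = 14.1 m/s
Supergeostrophic (V > V_g = 10 m/s), as expected around a high.
Converting: 14.1 m/s × 1.944 = 27 knots

27 knots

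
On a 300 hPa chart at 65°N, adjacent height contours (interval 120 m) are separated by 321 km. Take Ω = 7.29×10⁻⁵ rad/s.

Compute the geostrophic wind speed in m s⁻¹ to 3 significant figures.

Coriolis parameter at 65°N:
f = 2Ω sin φ = 2 × 7.29×10⁻⁵ × sin 65° = 1.32×10⁻⁴ s⁻¹
Height gradient: |∂Z/∂n| = 120 m / 321000 m = 3.74×10⁻⁴
On a pressure surface, geostrophic balance gives V_g = (g/f)|∂Z/∂n|:
V_g = 9.81 × 3.74×10⁻⁴ / 1.32×10⁻⁴ = 27.8 m/s

27.8 m s⁻¹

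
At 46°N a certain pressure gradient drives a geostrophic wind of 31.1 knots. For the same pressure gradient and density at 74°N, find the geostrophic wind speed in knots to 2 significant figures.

23 knots

With the same pressure gradient and density, V_g ∝ 1/f ∝ 1/sin φ.
V₂ = V₁ · sin φ₁ / sin φ₂ = 31.1 × sin 46° / sin 74°
V₂ = 31.1 × 0.7193/0.9613 = 23 knots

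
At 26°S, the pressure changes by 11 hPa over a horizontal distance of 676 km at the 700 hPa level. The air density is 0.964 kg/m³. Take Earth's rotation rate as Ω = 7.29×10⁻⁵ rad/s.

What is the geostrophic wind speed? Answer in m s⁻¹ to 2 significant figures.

Coriolis parameter at 26°S:
f = 2Ω sin φ = 2 × 7.29×10⁻⁵ × sin 26° = 6.39×10⁻⁵ s⁻¹
Pressure gradient: |∂P/∂n| = 1100 Pa / 676000 m = 1.63×10⁻³ Pa/m
Geostrophic balance (pressure-gradient force = Coriolis force):
V_g = (1/(fρ)) |∂P/∂n| = 1.63×10⁻³ / (6.39×10⁻⁵ × 0.964) = 26.4 m/s

26 m s⁻¹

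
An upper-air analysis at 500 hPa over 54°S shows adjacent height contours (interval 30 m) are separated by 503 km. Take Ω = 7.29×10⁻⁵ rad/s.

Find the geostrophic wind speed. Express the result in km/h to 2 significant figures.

Coriolis parameter at 54°S:
f = 2Ω sin φ = 2 × 7.29×10⁻⁵ × sin 54° = 1.18×10⁻⁴ s⁻¹
Height gradient: |∂Z/∂n| = 30 m / 503000 m = 5.96×10⁻⁵
On a pressure surface, geostrophic balance gives V_g = (g/f)|∂Z/∂n|:
V_g = 9.81 × 5.96×10⁻⁵ / 1.18×10⁻⁴ = 4.96 m/s
Converting: 4.96 m/s × 3.6 = 18 km/h

18 km/h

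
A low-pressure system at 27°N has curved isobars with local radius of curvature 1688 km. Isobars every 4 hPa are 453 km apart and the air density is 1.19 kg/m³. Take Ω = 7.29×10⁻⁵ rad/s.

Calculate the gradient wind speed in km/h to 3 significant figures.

Coriolis parameter at 27°N:
f = 2Ω sin φ = 2 × 7.29×10⁻⁵ × sin 27° = 6.62×10⁻⁵ s⁻¹
Pressure gradient: |∂P/∂n| = 400 Pa / 453000 m = 8.83×10⁻⁴ Pa/m
Geostrophic speed: V_g = |∂P/∂n|/(fρ) = 8.83×10⁻⁴/(6.62×10⁻⁵ × 1.19) = 11.2 m/s
Around a low, centrifugal force acts outward with Coriolis, so pressure-gradient force balances both:
(1/ρ)|∂P/∂n| = fV + V²/R  →  V² + fR·V − fR·V_g = 0
With fR = 6.62×10⁻⁵ × 1688×10³ m = 112 m/s:
V = [−fR + √((fR)² + 4 fR V_g)]/2 = [−112 + √(112² + 4×112×11.2)]/2 = 10.3 m/s
Subgeostrophic (V < V_g = 11.2 m/s), as expected around a low.
Converting: 10.3 m/s × 3.6 = 37.0 km/h

37.0 km/h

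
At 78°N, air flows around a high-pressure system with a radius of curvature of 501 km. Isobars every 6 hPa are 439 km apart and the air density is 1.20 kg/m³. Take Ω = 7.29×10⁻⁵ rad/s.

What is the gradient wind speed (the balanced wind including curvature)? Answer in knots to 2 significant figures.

Coriolis parameter at 78°N:
f = 2Ω sin φ = 2 × 7.29×10⁻⁵ × sin 78° = 1.43×10⁻⁴ s⁻¹
Pressure gradient: |∂P/∂n| = 600 Pa / 439000 m = 1.37×10⁻³ Pa/m
Geostrophic speed: V_g = |∂P/∂n|/(fρ) = 1.37×10⁻³/(1.43×10⁻⁴ × 1.20) = 7.99 m/s
Around a high, pressure-gradient force acts outward with centrifugal, so Coriolis balances both:
fV = (1/ρ)|∂P/∂n| + V²/R  →  V² − fR·V + fR·V_g = 0
With fR = 1.43×10⁻⁴ × 501×10³ m = 71.4 m/s:
V = [fR − √((fR)² − 4 fR V_g)]/2 = [71.4 − √(71.4² − 4×71.4×7.99)]/2 = 9.16 m/s
Supergeostrophic (V > V_g = 7.99 m/s), as expected around a high.
Converting: 9.16 m/s × 1.944 = 18 knots

18 knots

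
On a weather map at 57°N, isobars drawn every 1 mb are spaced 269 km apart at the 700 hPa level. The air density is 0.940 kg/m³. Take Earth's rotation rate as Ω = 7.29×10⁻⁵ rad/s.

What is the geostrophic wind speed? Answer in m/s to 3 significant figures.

Coriolis parameter at 57°N:
f = 2Ω sin φ = 2 × 7.29×10⁻⁵ × sin 57° = 1.22×10⁻⁴ s⁻¹
Pressure gradient: |∂P/∂n| = 100 Pa / 269000 m = 3.72×10⁻⁴ Pa/m
Geostrophic balance (pressure-gradient force = Coriolis force):
V_g = (1/(fρ)) |∂P/∂n| = 3.72×10⁻⁴ / (1.22×10⁻⁴ × 0.940) = 3.23 m/s

3.23 m/s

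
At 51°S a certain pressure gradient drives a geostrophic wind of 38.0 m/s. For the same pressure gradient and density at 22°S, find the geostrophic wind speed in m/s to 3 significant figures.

78.8 m/s

With the same pressure gradient and density, V_g ∝ 1/f ∝ 1/sin φ.
V₂ = V₁ · sin φ₁ / sin φ₂ = 38.0 × sin 51° / sin 22°
V₂ = 38.0 × 0.7771/0.3746 = 78.8 m/s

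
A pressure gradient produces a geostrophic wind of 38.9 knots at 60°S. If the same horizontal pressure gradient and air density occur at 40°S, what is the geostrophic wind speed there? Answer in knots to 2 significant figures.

With the same pressure gradient and density, V_g ∝ 1/f ∝ 1/sin φ.
V₂ = V₁ · sin φ₁ / sin φ₂ = 38.9 × sin 60° / sin 40°
V₂ = 38.9 × 0.8660/0.6428 = 52 knots

52 knots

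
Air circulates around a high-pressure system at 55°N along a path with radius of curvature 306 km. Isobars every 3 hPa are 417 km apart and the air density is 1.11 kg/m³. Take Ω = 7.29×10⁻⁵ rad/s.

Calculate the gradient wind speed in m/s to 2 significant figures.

6.6 m/s

Coriolis parameter at 55°N:
f = 2Ω sin φ = 2 × 7.29×10⁻⁵ × sin 55° = 1.19×10⁻⁴ s⁻¹
Pressure gradient: |∂P/∂n| = 300 Pa / 417000 m = 7.19×10⁻⁴ Pa/m
Geostrophic speed: V_g = |∂P/∂n|/(fρ) = 7.19×10⁻⁴/(1.19×10⁻⁴ × 1.11) = 5.43 m/s
Around a high, pressure-gradient force acts outward with centrifugal, so Coriolis balances both:
fV = (1/ρ)|∂P/∂n| + V²/R  →  V² − fR·V + fR·V_g = 0
With fR = 1.19×10⁻⁴ × 306×10³ m = 36.5 m/s:
V = [fR − √((fR)² − 4 fR V_g)]/2 = [36.5 − √(36.5² − 4×36.5×5.43)]/2 = 6.63 m/s
Supergeostrophic (V > V_g = 5.43 m/s), as expected around a high.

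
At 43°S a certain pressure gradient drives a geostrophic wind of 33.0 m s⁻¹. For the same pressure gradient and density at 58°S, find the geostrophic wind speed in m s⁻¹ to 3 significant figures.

With the same pressure gradient and density, V_g ∝ 1/f ∝ 1/sin φ.
V₂ = V₁ · sin φ₁ / sin φ₂ = 33.0 × sin 43° / sin 58°
V₂ = 33.0 × 0.6820/0.8480 = 26.5 m s⁻¹

26.5 m s⁻¹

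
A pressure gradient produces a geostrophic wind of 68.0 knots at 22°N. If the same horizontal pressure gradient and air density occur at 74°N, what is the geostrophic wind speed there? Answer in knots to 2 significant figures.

With the same pressure gradient and density, V_g ∝ 1/f ∝ 1/sin φ.
V₂ = V₁ · sin φ₁ / sin φ₂ = 68.0 × sin 22° / sin 74°
V₂ = 68.0 × 0.3746/0.9613 = 26 knots

26 knots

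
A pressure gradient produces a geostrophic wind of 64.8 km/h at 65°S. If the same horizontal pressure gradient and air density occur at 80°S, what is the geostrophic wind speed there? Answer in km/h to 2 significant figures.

60 km/h

With the same pressure gradient and density, V_g ∝ 1/f ∝ 1/sin φ.
V₂ = V₁ · sin φ₁ / sin φ₂ = 64.8 × sin 65° / sin 80°
V₂ = 64.8 × 0.9063/0.9848 = 60 km/h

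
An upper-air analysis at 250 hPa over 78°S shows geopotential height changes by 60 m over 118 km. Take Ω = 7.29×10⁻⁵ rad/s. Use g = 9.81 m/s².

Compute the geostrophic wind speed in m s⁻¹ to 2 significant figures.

Coriolis parameter at 78°S:
f = 2Ω sin φ = 2 × 7.29×10⁻⁵ × sin 78° = 1.43×10⁻⁴ s⁻¹
Height gradient: |∂Z/∂n| = 60 m / 118000 m = 5.08×10⁻⁴
On a pressure surface, geostrophic balance gives V_g = (g/f)|∂Z/∂n|:
V_g = 9.81 × 5.08×10⁻⁴ / 1.43×10⁻⁴ = 35.0 m/s

35 m s⁻¹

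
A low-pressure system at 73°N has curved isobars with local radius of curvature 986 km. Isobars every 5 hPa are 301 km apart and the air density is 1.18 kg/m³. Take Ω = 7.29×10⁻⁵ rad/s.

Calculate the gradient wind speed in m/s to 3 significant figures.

Coriolis parameter at 73°N:
f = 2Ω sin φ = 2 × 7.29×10⁻⁵ × sin 73° = 1.39×10⁻⁴ s⁻¹
Pressure gradient: |∂P/∂n| = 500 Pa / 301000 m = 1.66×10⁻³ Pa/m
Geostrophic speed: V_g = |∂P/∂n|/(fρ) = 1.66×10⁻³/(1.39×10⁻⁴ × 1.18) = 10.1 m/s
Around a low, centrifugal force acts outward with Coriolis, so pressure-gradient force balances both:
(1/ρ)|∂P/∂n| = fV + V²/R  →  V² + fR·V − fR·V_g = 0
With fR = 1.39×10⁻⁴ × 986×10³ m = 137 m/s:
V = [−fR + √((fR)² + 4 fR V_g)]/2 = [−137 + √(137² + 4×137×10.1)]/2 = 9.45 m/s
Subgeostrophic (V < V_g = 10.1 m/s), as expected around a low.

9.45 m/s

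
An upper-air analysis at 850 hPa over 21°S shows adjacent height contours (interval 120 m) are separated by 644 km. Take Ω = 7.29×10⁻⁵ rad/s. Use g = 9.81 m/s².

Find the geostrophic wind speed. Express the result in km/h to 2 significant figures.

130 km/h

Coriolis parameter at 21°S:
f = 2Ω sin φ = 2 × 7.29×10⁻⁵ × sin 21° = 5.23×10⁻⁵ s⁻¹
Height gradient: |∂Z/∂n| = 120 m / 644000 m = 1.86×10⁻⁴
On a pressure surface, geostrophic balance gives V_g = (g/f)|∂Z/∂n|:
V_g = 9.81 × 1.86×10⁻⁴ / 5.23×10⁻⁵ = 35.0 m/s
Converting: 35.0 m/s × 3.6 = 130 km/h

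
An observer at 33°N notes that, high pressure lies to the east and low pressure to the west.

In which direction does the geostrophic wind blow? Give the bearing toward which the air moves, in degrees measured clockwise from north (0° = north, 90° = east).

000°

The pressure-gradient force points toward the west (bearing 270°).
Geostrophic balance: in the Northern Hemisphere the Coriolis force deflects motion to the right, so the geostrophic wind blows 90° to the right of the pressure-gradient force (low pressure on the left).
Rotating 270° by 90° clockwise gives 000° — the wind blows toward the north.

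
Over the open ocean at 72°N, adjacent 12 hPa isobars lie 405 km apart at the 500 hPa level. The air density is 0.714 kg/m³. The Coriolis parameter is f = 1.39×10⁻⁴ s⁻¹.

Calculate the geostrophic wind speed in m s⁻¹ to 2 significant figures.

Pressure gradient: |∂P/∂n| = 1200 Pa / 405000 m = 2.96×10⁻³ Pa/m
Geostrophic balance (pressure-gradient force = Coriolis force):
V_g = (1/(fρ)) |∂P/∂n| = 2.96×10⁻³ / (1.39×10⁻⁴ × 0.714) = 29.9 m/s

30 m s⁻¹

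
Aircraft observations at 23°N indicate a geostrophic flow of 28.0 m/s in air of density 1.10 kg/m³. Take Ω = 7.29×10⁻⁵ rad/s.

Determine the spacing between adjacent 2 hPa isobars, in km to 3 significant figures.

Coriolis parameter at 23°N:
f = 2Ω sin φ = 2 × 7.29×10⁻⁵ × sin 23° = 5.70×10⁻⁵ s⁻¹
Geostrophic balance rearranged: |∂P/∂n| = f ρ V_g
|∂P/∂n| = 5.70×10⁻⁵ × 1.10 × 28.0 = 1.75×10⁻³ Pa/m
Isobar spacing: Δn = ΔP/|∂P/∂n| = 200 Pa / 1.75×10⁻³ Pa/m = 113984 m ≈ 114 km

114 km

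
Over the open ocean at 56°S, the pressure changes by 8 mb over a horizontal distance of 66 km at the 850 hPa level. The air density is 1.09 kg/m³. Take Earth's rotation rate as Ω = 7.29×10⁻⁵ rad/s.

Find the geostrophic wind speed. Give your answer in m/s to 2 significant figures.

92 m/s

Coriolis parameter at 56°S:
f = 2Ω sin φ = 2 × 7.29×10⁻⁵ × sin 56° = 1.21×10⁻⁴ s⁻¹
Pressure gradient: |∂P/∂n| = 800 Pa / 66000 m = 1.21×10⁻² Pa/m
Geostrophic balance (pressure-gradient force = Coriolis force):
V_g = (1/(fρ)) |∂P/∂n| = 1.21×10⁻² / (1.21×10⁻⁴ × 1.09) = 92.0 m/s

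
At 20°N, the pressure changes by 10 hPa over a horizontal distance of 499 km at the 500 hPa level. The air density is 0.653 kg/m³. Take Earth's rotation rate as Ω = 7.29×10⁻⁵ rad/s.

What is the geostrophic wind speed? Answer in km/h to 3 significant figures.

222 km/h

Coriolis parameter at 20°N:
f = 2Ω sin φ = 2 × 7.29×10⁻⁵ × sin 20° = 4.99×10⁻⁵ s⁻¹
Pressure gradient: |∂P/∂n| = 1000 Pa / 499000 m = 2.00×10⁻³ Pa/m
Geostrophic balance (pressure-gradient force = Coriolis force):
V_g = (1/(fρ)) |∂P/∂n| = 2.00×10⁻³ / (4.99×10⁻⁵ × 0.653) = 61.5 m/s
Converting: 61.5 m/s × 3.6 = 222 km/h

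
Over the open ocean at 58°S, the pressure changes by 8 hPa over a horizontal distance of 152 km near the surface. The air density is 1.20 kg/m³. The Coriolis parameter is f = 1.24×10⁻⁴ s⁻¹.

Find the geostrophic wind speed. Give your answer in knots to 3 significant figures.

68.8 knots

Pressure gradient: |∂P/∂n| = 800 Pa / 152000 m = 5.26×10⁻³ Pa/m
Geostrophic balance (pressure-gradient force = Coriolis force):
V_g = (1/(fρ)) |∂P/∂n| = 5.26×10⁻³ / (1.24×10⁻⁴ × 1.20) = 35.4 m/s
Converting: 35.4 m/s × 1.944 = 68.8 knots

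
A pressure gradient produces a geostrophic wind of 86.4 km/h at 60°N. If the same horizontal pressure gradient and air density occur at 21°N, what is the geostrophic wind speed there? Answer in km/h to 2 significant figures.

210 km/h

With the same pressure gradient and density, V_g ∝ 1/f ∝ 1/sin φ.
V₂ = V₁ · sin φ₁ / sin φ₂ = 86.4 × sin 60° / sin 21°
V₂ = 86.4 × 0.8660/0.3584 = 210 km/h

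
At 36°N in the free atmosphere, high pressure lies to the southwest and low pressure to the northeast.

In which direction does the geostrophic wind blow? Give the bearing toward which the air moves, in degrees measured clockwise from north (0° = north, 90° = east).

The pressure-gradient force points toward the northeast (bearing 045°).
Geostrophic balance: in the Northern Hemisphere the Coriolis force deflects motion to the right, so the geostrophic wind blows 90° to the right of the pressure-gradient force (low pressure on the left).
Rotating 045° by 90° clockwise gives 135° — the wind blows toward the southeast.

135°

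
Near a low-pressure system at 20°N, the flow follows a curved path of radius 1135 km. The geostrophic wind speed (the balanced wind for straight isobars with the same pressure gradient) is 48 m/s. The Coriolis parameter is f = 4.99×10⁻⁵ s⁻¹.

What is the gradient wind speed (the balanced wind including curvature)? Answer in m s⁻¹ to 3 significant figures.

Around a low, centrifugal force acts outward with Coriolis, so pressure-gradient force balances both:
(1/ρ)|∂P/∂n| = fV + V²/R  →  V² + fR·V − fR·V_g = 0
With fR = 4.99×10⁻⁵ × 1135×10³ m = 56.6 m/s:
V = [−fR + √((fR)² + 4 fR V_g)]/2 = [−56.6 + √(56.6² + 4×56.6×48)]/2 = 31 m/s
Subgeostrophic (V < V_g = 48 m/s), as expected around a low.

31.0 m s⁻¹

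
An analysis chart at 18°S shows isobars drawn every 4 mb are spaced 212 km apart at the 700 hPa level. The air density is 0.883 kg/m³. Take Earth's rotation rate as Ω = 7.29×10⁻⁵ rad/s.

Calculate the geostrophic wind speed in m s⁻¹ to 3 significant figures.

47.4 m s⁻¹

Coriolis parameter at 18°S:
f = 2Ω sin φ = 2 × 7.29×10⁻⁵ × sin 18° = 4.51×10⁻⁵ s⁻¹
Pressure gradient: |∂P/∂n| = 400 Pa / 212000 m = 1.89×10⁻³ Pa/m
Geostrophic balance (pressure-gradient force = Coriolis force):
V_g = (1/(fρ)) |∂P/∂n| = 1.89×10⁻³ / (4.51×10⁻⁵ × 0.883) = 47.4 m/s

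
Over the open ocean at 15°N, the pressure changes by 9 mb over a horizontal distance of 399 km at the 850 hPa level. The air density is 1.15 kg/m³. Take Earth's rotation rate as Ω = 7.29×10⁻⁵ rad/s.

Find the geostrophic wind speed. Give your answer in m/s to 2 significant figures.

Coriolis parameter at 15°N:
f = 2Ω sin φ = 2 × 7.29×10⁻⁵ × sin 15° = 3.77×10⁻⁵ s⁻¹
Pressure gradient: |∂P/∂n| = 900 Pa / 399000 m = 2.26×10⁻³ Pa/m
Geostrophic balance (pressure-gradient force = Coriolis force):
V_g = (1/(fρ)) |∂P/∂n| = 2.26×10⁻³ / (3.77×10⁻⁵ × 1.15) = 52.0 m/s

52 m/s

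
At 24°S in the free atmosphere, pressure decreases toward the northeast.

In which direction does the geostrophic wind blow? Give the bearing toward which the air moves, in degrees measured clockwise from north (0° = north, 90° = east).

The pressure-gradient force points toward the northeast (bearing 045°).
Geostrophic balance: in the Southern Hemisphere the Coriolis force deflects motion to the left, so the geostrophic wind blows 90° to the left of the pressure-gradient force (low pressure on the right).
Rotating 045° by 90° counterclockwise gives 315° — the wind blows toward the northwest.

315°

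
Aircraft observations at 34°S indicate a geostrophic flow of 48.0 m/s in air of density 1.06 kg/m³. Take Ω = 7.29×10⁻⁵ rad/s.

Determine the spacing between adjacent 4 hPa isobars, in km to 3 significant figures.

Coriolis parameter at 34°S:
f = 2Ω sin φ = 2 × 7.29×10⁻⁵ × sin 34° = 8.15×10⁻⁵ s⁻¹
Geostrophic balance rearranged: |∂P/∂n| = f ρ V_g
|∂P/∂n| = 8.15×10⁻⁵ × 1.06 × 48.0 = 4.15×10⁻³ Pa/m
Isobar spacing: Δn = ΔP/|∂P/∂n| = 400 Pa / 4.15×10⁻³ Pa/m = 96426 m ≈ 96.4 km

96.4 km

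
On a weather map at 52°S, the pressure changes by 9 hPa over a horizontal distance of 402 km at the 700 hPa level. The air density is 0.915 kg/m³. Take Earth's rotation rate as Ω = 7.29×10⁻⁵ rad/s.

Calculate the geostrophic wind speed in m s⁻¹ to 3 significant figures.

Coriolis parameter at 52°S:
f = 2Ω sin φ = 2 × 7.29×10⁻⁵ × sin 52° = 1.15×10⁻⁴ s⁻¹
Pressure gradient: |∂P/∂n| = 900 Pa / 402000 m = 2.24×10⁻³ Pa/m
Geostrophic balance (pressure-gradient force = Coriolis force):
V_g = (1/(fρ)) |∂P/∂n| = 2.24×10⁻³ / (1.15×10⁻⁴ × 0.915) = 21.3 m/s

21.3 m s⁻¹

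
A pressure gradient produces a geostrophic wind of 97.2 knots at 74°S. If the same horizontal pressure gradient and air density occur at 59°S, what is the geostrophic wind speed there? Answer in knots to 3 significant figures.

109 knots

With the same pressure gradient and density, V_g ∝ 1/f ∝ 1/sin φ.
V₂ = V₁ · sin φ₁ / sin φ₂ = 97.2 × sin 74° / sin 59°
V₂ = 97.2 × 0.9613/0.8572 = 109 knots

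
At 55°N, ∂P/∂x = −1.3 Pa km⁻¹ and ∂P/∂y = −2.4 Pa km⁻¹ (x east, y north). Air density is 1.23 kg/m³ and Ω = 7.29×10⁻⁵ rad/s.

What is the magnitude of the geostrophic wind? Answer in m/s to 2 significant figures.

19 m/s

Coriolis parameter at 55°N:
f = 2Ω sin φ = 2 × 7.29×10⁻⁵ × sin 55° = 1.19×10⁻⁴ s⁻¹
Component geostrophic relations (x east, y north):
u_g = −(1/(fρ)) ∂P/∂y,  v_g = (1/(fρ)) ∂P/∂x
u_g = −(−2.4×10⁻³)/(1.19×10⁻⁴ × 1.23) = 16.3 m/s;  v_g = (−1.3×10⁻³)/(1.19×10⁻⁴ × 1.23) = −8.85 m/s
|V_g| = √(u_g² + v_g²) = 18.6 m/s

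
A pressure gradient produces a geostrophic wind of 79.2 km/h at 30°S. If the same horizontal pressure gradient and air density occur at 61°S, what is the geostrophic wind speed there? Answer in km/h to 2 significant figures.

45 km/h

With the same pressure gradient and density, V_g ∝ 1/f ∝ 1/sin φ.
V₂ = V₁ · sin φ₁ / sin φ₂ = 79.2 × sin 30° / sin 61°
V₂ = 79.2 × 0.5000/0.8746 = 45 km/h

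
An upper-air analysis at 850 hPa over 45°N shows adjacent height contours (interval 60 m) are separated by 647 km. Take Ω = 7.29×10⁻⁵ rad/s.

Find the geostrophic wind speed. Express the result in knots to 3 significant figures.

17.2 knots

Coriolis parameter at 45°N:
f = 2Ω sin φ = 2 × 7.29×10⁻⁵ × sin 45° = 1.03×10⁻⁴ s⁻¹
Height gradient: |∂Z/∂n| = 60 m / 647000 m = 9.27×10⁻⁵
On a pressure surface, geostrophic balance gives V_g = (g/f)|∂Z/∂n|:
V_g = 9.81 × 9.27×10⁻⁵ / 1.03×10⁻⁴ = 8.82 m/s
Converting: 8.82 m/s × 1.944 = 17.2 knots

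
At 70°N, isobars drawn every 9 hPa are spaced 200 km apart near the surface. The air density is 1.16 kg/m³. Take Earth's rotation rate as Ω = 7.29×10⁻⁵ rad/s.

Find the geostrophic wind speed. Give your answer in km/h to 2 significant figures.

Coriolis parameter at 70°N:
f = 2Ω sin φ = 2 × 7.29×10⁻⁵ × sin 70° = 1.37×10⁻⁴ s⁻¹
Pressure gradient: |∂P/∂n| = 900 Pa / 200000 m = 4.50×10⁻³ Pa/m
Geostrophic balance (pressure-gradient force = Coriolis force):
V_g = (1/(fρ)) |∂P/∂n| = 4.50×10⁻³ / (1.37×10⁻⁴ × 1.16) = 28.3 m/s
Converting: 28.3 m/s × 3.6 = 100 km/h

100 km/h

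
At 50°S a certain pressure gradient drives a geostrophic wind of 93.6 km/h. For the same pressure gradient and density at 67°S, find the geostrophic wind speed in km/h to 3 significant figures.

With the same pressure gradient and density, V_g ∝ 1/f ∝ 1/sin φ.
V₂ = V₁ · sin φ₁ / sin φ₂ = 93.6 × sin 50° / sin 67°
V₂ = 93.6 × 0.7660/0.9205 = 77.9 km/h

77.9 km/h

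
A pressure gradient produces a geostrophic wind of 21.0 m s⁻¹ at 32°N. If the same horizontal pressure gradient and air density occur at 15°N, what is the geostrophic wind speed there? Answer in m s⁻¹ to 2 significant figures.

With the same pressure gradient and density, V_g ∝ 1/f ∝ 1/sin φ.
V₂ = V₁ · sin φ₁ / sin φ₂ = 21.0 × sin 32° / sin 15°
V₂ = 21.0 × 0.5299/0.2588 = 43 m s⁻¹

43 m s⁻¹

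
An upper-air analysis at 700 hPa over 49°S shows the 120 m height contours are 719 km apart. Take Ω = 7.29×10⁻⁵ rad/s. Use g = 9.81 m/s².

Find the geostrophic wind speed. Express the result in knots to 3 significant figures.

28.9 knots

Coriolis parameter at 49°S:
f = 2Ω sin φ = 2 × 7.29×10⁻⁵ × sin 49° = 1.10×10⁻⁴ s⁻¹
Height gradient: |∂Z/∂n| = 120 m / 719000 m = 1.67×10⁻⁴
On a pressure surface, geostrophic balance gives V_g = (g/f)|∂Z/∂n|:
V_g = 9.81 × 1.67×10⁻⁴ / 1.10×10⁻⁴ = 14.9 m/s
Converting: 14.9 m/s × 1.944 = 28.9 knots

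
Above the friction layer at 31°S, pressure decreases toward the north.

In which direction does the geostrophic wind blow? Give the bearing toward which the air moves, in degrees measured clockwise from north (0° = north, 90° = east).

270°

The pressure-gradient force points toward the north (bearing 000°).
Geostrophic balance: in the Southern Hemisphere the Coriolis force deflects motion to the left, so the geostrophic wind blows 90° to the left of the pressure-gradient force (low pressure on the right).
Rotating 000° by 90° counterclockwise gives 270° — the wind blows toward the west.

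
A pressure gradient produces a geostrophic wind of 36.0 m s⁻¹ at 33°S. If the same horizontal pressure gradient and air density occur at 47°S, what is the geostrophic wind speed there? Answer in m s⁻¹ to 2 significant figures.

With the same pressure gradient and density, V_g ∝ 1/f ∝ 1/sin φ.
V₂ = V₁ · sin φ₁ / sin φ₂ = 36.0 × sin 33° / sin 47°
V₂ = 36.0 × 0.5446/0.7314 = 27 m s⁻¹

27 m s⁻¹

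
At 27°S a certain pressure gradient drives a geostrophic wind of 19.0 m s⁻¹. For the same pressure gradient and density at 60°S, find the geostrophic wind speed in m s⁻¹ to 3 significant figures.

With the same pressure gradient and density, V_g ∝ 1/f ∝ 1/sin φ.
V₂ = V₁ · sin φ₁ / sin φ₂ = 19.0 × sin 27° / sin 60°
V₂ = 19.0 × 0.4540/0.8660 = 9.96 m s⁻¹

9.96 m s⁻¹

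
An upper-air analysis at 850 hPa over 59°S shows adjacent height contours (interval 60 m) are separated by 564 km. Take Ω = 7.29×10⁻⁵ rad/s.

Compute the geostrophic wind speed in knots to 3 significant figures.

Coriolis parameter at 59°S:
f = 2Ω sin φ = 2 × 7.29×10⁻⁵ × sin 59° = 1.25×10⁻⁴ s⁻¹
Height gradient: |∂Z/∂n| = 60 m / 564000 m = 1.06×10⁻⁴
On a pressure surface, geostrophic balance gives V_g = (g/f)|∂Z/∂n|:
V_g = 9.81 × 1.06×10⁻⁴ / 1.25×10⁻⁴ = 8.35 m/s
Converting: 8.35 m/s × 1.944 = 16.2 knots

16.2 knots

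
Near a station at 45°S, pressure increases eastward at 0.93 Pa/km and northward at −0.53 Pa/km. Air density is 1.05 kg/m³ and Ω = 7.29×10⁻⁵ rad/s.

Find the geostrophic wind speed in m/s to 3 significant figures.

Coriolis parameter at 45°S:
f = 2Ω sin φ = 2 × 7.29×10⁻⁵ × sin 45° = 1.03×10⁻⁴ s⁻¹
In the Southern Hemisphere f is negative: f = −1.03×10⁻⁴ s⁻¹.
Component geostrophic relations (x east, y north):
u_g = −(1/(fρ)) ∂P/∂y,  v_g = (1/(fρ)) ∂P/∂x
u_g = −(−0.53×10⁻³)/(−1.03×10⁻⁴ × 1.05) = −4.90 m/s;  v_g = (0.93×10⁻³)/(−1.03×10⁻⁴ × 1.05) = −8.59 m/s
|V_g| = √(u_g² + v_g²) = 9.89 m/s

9.89 m/s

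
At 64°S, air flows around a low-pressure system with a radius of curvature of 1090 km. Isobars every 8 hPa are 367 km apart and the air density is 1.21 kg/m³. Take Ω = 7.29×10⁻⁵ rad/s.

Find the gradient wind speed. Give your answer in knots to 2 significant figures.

Coriolis parameter at 64°S:
f = 2Ω sin φ = 2 × 7.29×10⁻⁵ × sin 64° = 1.31×10⁻⁴ s⁻¹
Pressure gradient: |∂P/∂n| = 800 Pa / 367000 m = 2.18×10⁻³ Pa/m
Geostrophic speed: V_g = |∂P/∂n|/(fρ) = 2.18×10⁻³/(1.31×10⁻⁴ × 1.21) = 13.7 m/s
Around a low, centrifugal force acts outward with Coriolis, so pressure-gradient force balances both:
(1/ρ)|∂P/∂n| = fV + V²/R  →  V² + fR·V − fR·V_g = 0
With fR = 1.31×10⁻⁴ × 1090×10³ m = 143 m/s:
V = [−fR + √((fR)² + 4 fR V_g)]/2 = [−143 + √(143² + 4×143×13.7)]/2 = 12.6 m/s
Subgeostrophic (V < V_g = 13.7 m/s), as expected around a low.
Converting: 12.6 m/s × 1.944 = 25 knots

25 knots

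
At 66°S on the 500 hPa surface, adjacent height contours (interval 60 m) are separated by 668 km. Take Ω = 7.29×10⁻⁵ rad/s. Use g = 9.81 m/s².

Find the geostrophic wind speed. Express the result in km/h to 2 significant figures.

Coriolis parameter at 66°S:
f = 2Ω sin φ = 2 × 7.29×10⁻⁵ × sin 66° = 1.33×10⁻⁴ s⁻¹
Height gradient: |∂Z/∂n| = 60 m / 668000 m = 8.98×10⁻⁵
On a pressure surface, geostrophic balance gives V_g = (g/f)|∂Z/∂n|:
V_g = 9.81 × 8.98×10⁻⁵ / 1.33×10⁻⁴ = 6.62 m/s
Converting: 6.62 m/s × 3.6 = 24 km/h

24 km/h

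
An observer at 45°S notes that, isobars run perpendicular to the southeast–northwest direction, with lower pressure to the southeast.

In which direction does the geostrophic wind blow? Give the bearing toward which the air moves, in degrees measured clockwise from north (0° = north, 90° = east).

The pressure-gradient force points toward the southeast (bearing 135°).
Geostrophic balance: in the Southern Hemisphere the Coriolis force deflects motion to the left, so the geostrophic wind blows 90° to the left of the pressure-gradient force (low pressure on the right).
Rotating 135° by 90° counterclockwise gives 045° — the wind blows toward the northeast.

045°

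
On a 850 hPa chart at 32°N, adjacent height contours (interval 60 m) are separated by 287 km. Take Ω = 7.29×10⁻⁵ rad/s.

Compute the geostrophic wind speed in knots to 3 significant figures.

51.6 knots

Coriolis parameter at 32°N:
f = 2Ω sin φ = 2 × 7.29×10⁻⁵ × sin 32° = 7.73×10⁻⁵ s⁻¹
Height gradient: |∂Z/∂n| = 60 m / 287000 m = 2.09×10⁻⁴
On a pressure surface, geostrophic balance gives V_g = (g/f)|∂Z/∂n|:
V_g = 9.81 × 2.09×10⁻⁴ / 7.73×10⁻⁵ = 26.5 m/s
Converting: 26.5 m/s × 1.944 = 51.6 knots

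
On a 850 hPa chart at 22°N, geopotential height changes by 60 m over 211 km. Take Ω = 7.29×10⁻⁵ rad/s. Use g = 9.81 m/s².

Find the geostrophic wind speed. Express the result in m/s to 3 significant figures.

51.1 m/s

Coriolis parameter at 22°N:
f = 2Ω sin φ = 2 × 7.29×10⁻⁵ × sin 22° = 5.46×10⁻⁵ s⁻¹
Height gradient: |∂Z/∂n| = 60 m / 211000 m = 2.84×10⁻⁴
On a pressure surface, geostrophic balance gives V_g = (g/f)|∂Z/∂n|:
V_g = 9.81 × 2.84×10⁻⁴ / 5.46×10⁻⁵ = 51.1 m/s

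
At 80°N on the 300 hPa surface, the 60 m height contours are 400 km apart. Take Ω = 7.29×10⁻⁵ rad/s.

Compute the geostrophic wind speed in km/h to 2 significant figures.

37 km/h

Coriolis parameter at 80°N:
f = 2Ω sin φ = 2 × 7.29×10⁻⁵ × sin 80° = 1.44×10⁻⁴ s⁻¹
Height gradient: |∂Z/∂n| = 60 m / 400000 m = 1.50×10⁻⁴
On a pressure surface, geostrophic balance gives V_g = (g/f)|∂Z/∂n|:
V_g = 9.81 × 1.50×10⁻⁴ / 1.44×10⁻⁴ = 10.2 m/s
Converting: 10.2 m/s × 3.6 = 37 km/h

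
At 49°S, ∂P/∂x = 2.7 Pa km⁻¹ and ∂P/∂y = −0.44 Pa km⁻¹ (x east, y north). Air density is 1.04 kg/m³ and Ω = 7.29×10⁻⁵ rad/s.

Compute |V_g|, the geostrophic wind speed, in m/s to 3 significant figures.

Coriolis parameter at 49°S:
f = 2Ω sin φ = 2 × 7.29×10⁻⁵ × sin 49° = 1.10×10⁻⁴ s⁻¹
In the Southern Hemisphere f is negative: f = −1.10×10⁻⁴ s⁻¹.
Component geostrophic relations (x east, y north):
u_g = −(1/(fρ)) ∂P/∂y,  v_g = (1/(fρ)) ∂P/∂x
u_g = −(−0.44×10⁻³)/(−1.10×10⁻⁴ × 1.04) = −3.84 m/s;  v_g = (2.7×10⁻³)/(−1.10×10⁻⁴ × 1.04) = −23.6 m/s
|V_g| = √(u_g² + v_g²) = 23.9 m/s

23.9 m/s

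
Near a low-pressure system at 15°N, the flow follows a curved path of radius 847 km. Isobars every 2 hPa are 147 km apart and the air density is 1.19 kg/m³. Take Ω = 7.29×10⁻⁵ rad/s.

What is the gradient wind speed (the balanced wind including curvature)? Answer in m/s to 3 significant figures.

19.0 m/s

Coriolis parameter at 15°N:
f = 2Ω sin φ = 2 × 7.29×10⁻⁵ × sin 15° = 3.77×10⁻⁵ s⁻¹
Pressure gradient: |∂P/∂n| = 200 Pa / 147000 m = 1.36×10⁻³ Pa/m
Geostrophic speed: V_g = |∂P/∂n|/(fρ) = 1.36×10⁻³/(3.77×10⁻⁵ × 1.19) = 30.3 m/s
Around a low, centrifugal force acts outward with Coriolis, so pressure-gradient force balances both:
(1/ρ)|∂P/∂n| = fV + V²/R  →  V² + fR·V − fR·V_g = 0
With fR = 3.77×10⁻⁵ × 847×10³ m = 32.0 m/s:
V = [−fR + √((fR)² + 4 fR V_g)]/2 = [−32.0 + √(32.0² + 4×32.0×30.3)]/2 = 19 m/s
Subgeostrophic (V < V_g = 30.3 m/s), as expected around a low.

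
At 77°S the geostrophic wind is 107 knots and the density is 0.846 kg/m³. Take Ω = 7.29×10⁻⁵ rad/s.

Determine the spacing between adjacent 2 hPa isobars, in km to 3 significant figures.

Coriolis parameter at 77°S:
f = 2Ω sin φ = 2 × 7.29×10⁻⁵ × sin 77° = 1.42×10⁻⁴ s⁻¹
Wind speed in SI: 107 knots = 55.0 m/s
Geostrophic balance rearranged: |∂P/∂n| = f ρ V_g
|∂P/∂n| = 1.42×10⁻⁴ × 0.846 × 55.0 = 6.62×10⁻³ Pa/m
Isobar spacing: Δn = ΔP/|∂P/∂n| = 200 Pa / 6.62×10⁻³ Pa/m = 30231 m ≈ 30.2 km

30.2 km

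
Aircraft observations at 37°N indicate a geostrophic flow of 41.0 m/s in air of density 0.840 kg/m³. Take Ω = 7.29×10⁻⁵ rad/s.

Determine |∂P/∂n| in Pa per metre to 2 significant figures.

3.0×10⁻³ Pa/m

Coriolis parameter at 37°N:
f = 2Ω sin φ = 2 × 7.29×10⁻⁵ × sin 37° = 8.77×10⁻⁵ s⁻¹
Geostrophic balance rearranged: |∂P/∂n| = f ρ V_g
|∂P/∂n| = 8.77×10⁻⁵ × 0.840 × 41.0 = 3.02×10⁻³ Pa/m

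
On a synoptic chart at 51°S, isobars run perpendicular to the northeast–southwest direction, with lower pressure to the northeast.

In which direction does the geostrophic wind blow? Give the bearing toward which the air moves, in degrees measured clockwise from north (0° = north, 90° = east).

The pressure-gradient force points toward the northeast (bearing 045°).
Geostrophic balance: in the Southern Hemisphere the Coriolis force deflects motion to the left, so the geostrophic wind blows 90° to the left of the pressure-gradient force (low pressure on the right).
Rotating 045° by 90° counterclockwise gives 315° — the wind blows toward the northwest.

315°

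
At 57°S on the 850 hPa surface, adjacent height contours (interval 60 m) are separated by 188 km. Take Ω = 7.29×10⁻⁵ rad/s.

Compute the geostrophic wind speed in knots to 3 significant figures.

Coriolis parameter at 57°S:
f = 2Ω sin φ = 2 × 7.29×10⁻⁵ × sin 57° = 1.22×10⁻⁴ s⁻¹
Height gradient: |∂Z/∂n| = 60 m / 188000 m = 3.19×10⁻⁴
On a pressure surface, geostrophic balance gives V_g = (g/f)|∂Z/∂n|:
V_g = 9.81 × 3.19×10⁻⁴ / 1.22×10⁻⁴ = 25.6 m/s
Converting: 25.6 m/s × 1.944 = 49.8 knots

49.8 knots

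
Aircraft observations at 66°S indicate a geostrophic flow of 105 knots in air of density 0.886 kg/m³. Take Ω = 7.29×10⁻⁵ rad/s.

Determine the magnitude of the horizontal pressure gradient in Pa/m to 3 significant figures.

6.37×10⁻³ Pa/m

Coriolis parameter at 66°S:
f = 2Ω sin φ = 2 × 7.29×10⁻⁵ × sin 66° = 1.33×10⁻⁴ s⁻¹
Wind speed in SI: 105 knots = 54.0 m/s
Geostrophic balance rearranged: |∂P/∂n| = f ρ V_g
|∂P/∂n| = 1.33×10⁻⁴ × 0.886 × 54.0 = 6.37×10⁻³ Pa/m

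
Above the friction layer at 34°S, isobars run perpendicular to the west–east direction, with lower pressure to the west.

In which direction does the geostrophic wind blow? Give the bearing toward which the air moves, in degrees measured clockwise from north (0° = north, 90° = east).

The pressure-gradient force points toward the west (bearing 270°).
Geostrophic balance: in the Southern Hemisphere the Coriolis force deflects motion to the left, so the geostrophic wind blows 90° to the left of the pressure-gradient force (low pressure on the right).
Rotating 270° by 90° counterclockwise gives 180° — the wind blows toward the south.

180°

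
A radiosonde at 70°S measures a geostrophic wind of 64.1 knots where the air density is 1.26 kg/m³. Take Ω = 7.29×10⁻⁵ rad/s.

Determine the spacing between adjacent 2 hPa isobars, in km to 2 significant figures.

35 km

Coriolis parameter at 70°S:
f = 2Ω sin φ = 2 × 7.29×10⁻⁵ × sin 70° = 1.37×10⁻⁴ s⁻¹
Wind speed in SI: 64.1 knots = 33.0 m/s
Geostrophic balance rearranged: |∂P/∂n| = f ρ V_g
|∂P/∂n| = 1.37×10⁻⁴ × 1.26 × 33.0 = 5.69×10⁻³ Pa/m
Isobar spacing: Δn = ΔP/|∂P/∂n| = 200 Pa / 5.69×10⁻³ Pa/m = 35133 m ≈ 35 km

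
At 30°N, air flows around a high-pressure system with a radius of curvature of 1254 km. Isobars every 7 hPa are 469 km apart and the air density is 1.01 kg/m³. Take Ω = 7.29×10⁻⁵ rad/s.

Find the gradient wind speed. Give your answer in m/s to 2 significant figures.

Coriolis parameter at 30°N:
f = 2Ω sin φ = 2 × 7.29×10⁻⁵ × sin 30° = 7.29×10⁻⁵ s⁻¹
Pressure gradient: |∂P/∂n| = 700 Pa / 469000 m = 1.49×10⁻³ Pa/m
Geostrophic speed: V_g = |∂P/∂n|/(fρ) = 1.49×10⁻³/(7.29×10⁻⁵ × 1.01) = 20.3 m/s
Around a high, pressure-gradient force acts outward with centrifugal, so Coriolis balances both:
fV = (1/ρ)|∂P/∂n| + V²/R  →  V² − fR·V + fR·V_g = 0
With fR = 7.29×10⁻⁵ × 1254×10³ m = 91.4 m/s:
V = [fR − √((fR)² − 4 fR V_g)]/2 = [91.4 − √(91.4² − 4×91.4×20.3)]/2 = 30.3 m/s
Supergeostrophic (V > V_g = 20.3 m/s), as expected around a high.

30 m/s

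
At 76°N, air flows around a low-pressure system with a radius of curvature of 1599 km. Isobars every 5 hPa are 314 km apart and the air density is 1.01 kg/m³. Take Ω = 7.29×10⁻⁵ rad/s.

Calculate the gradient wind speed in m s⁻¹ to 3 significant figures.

10.6 m s⁻¹

Coriolis parameter at 76°N:
f = 2Ω sin φ = 2 × 7.29×10⁻⁵ × sin 76° = 1.41×10⁻⁴ s⁻¹
Pressure gradient: |∂P/∂n| = 500 Pa / 314000 m = 1.59×10⁻³ Pa/m
Geostrophic speed: V_g = |∂P/∂n|/(fρ) = 1.59×10⁻³/(1.41×10⁻⁴ × 1.01) = 11.1 m/s
Around a low, centrifugal force acts outward with Coriolis, so pressure-gradient force balances both:
(1/ρ)|∂P/∂n| = fV + V²/R  →  V² + fR·V − fR·V_g = 0
With fR = 1.41×10⁻⁴ × 1599×10³ m = 226 m/s:
V = [−fR + √((fR)² + 4 fR V_g)]/2 = [−226 + √(226² + 4×226×11.1)]/2 = 10.6 m/s
Subgeostrophic (V < V_g = 11.1 m/s), as expected around a low.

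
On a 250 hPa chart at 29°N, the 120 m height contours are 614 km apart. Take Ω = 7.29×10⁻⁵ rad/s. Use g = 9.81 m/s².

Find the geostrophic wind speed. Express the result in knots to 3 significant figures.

52.7 knots

Coriolis parameter at 29°N:
f = 2Ω sin φ = 2 × 7.29×10⁻⁵ × sin 29° = 7.07×10⁻⁵ s⁻¹
Height gradient: |∂Z/∂n| = 120 m / 614000 m = 1.95×10⁻⁴
On a pressure surface, geostrophic balance gives V_g = (g/f)|∂Z/∂n|:
V_g = 9.81 × 1.95×10⁻⁴ / 7.07×10⁻⁵ = 27.1 m/s
Converting: 27.1 m/s × 1.944 = 52.7 knots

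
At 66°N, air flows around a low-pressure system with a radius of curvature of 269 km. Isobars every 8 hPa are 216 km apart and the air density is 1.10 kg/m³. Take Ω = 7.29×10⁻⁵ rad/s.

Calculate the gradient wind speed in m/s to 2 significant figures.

17 m/s

Coriolis parameter at 66°N:
f = 2Ω sin φ = 2 × 7.29×10⁻⁵ × sin 66° = 1.33×10⁻⁴ s⁻¹
Pressure gradient: |∂P/∂n| = 800 Pa / 216000 m = 3.70×10⁻³ Pa/m
Geostrophic speed: V_g = |∂P/∂n|/(fρ) = 3.70×10⁻³/(1.33×10⁻⁴ × 1.10) = 25.3 m/s
Around a low, centrifugal force acts outward with Coriolis, so pressure-gradient force balances both:
(1/ρ)|∂P/∂n| = fV + V²/R  →  V² + fR·V − fR·V_g = 0
With fR = 1.33×10⁻⁴ × 269×10³ m = 35.8 m/s:
V = [−fR + √((fR)² + 4 fR V_g)]/2 = [−35.8 + √(35.8² + 4×35.8×25.3)]/2 = 17.1 m/s
Subgeostrophic (V < V_g = 25.3 m/s), as expected around a low.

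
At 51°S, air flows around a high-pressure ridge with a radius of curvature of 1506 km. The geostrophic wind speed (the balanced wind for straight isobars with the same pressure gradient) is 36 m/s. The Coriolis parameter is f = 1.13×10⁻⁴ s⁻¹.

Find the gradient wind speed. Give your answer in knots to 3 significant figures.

Around a high, pressure-gradient force acts outward with centrifugal, so Coriolis balances both:
fV = (1/ρ)|∂P/∂n| + V²/R  →  V² − fR·V + fR·V_g = 0
With fR = 1.13×10⁻⁴ × 1506×10³ m = 170 m/s:
V = [fR − √((fR)² − 4 fR V_g)]/2 = [170 − √(170² − 4×170×36)]/2 = 51.7 m/s
Supergeostrophic (V > V_g = 36 m/s), as expected around a high.
Converting: 51.7 m/s × 1.944 = 101 knots

101 knots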